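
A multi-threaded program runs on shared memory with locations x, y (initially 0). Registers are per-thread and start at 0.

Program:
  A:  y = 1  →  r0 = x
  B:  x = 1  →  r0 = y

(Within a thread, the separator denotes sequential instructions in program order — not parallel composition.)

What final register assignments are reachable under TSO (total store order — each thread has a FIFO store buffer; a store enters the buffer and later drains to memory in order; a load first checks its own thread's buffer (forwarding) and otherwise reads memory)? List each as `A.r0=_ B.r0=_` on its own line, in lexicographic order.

outcome vector order: (A.r0,B.r0)
|TSO outcomes| = 4

A.r0=0 B.r0=0
A.r0=0 B.r0=1
A.r0=1 B.r0=0
A.r0=1 B.r0=1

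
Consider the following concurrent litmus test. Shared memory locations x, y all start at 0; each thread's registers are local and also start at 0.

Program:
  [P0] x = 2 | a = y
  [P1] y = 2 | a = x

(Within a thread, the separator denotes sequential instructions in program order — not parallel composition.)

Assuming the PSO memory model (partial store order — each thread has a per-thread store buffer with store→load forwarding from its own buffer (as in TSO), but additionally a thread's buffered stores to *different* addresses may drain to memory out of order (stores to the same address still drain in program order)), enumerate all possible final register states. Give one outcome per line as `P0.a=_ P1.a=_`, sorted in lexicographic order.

outcome vector order: (P0.a,P1.a)
|PSO outcomes| = 4

P0.a=0 P1.a=0
P0.a=0 P1.a=2
P0.a=2 P1.a=0
P0.a=2 P1.a=2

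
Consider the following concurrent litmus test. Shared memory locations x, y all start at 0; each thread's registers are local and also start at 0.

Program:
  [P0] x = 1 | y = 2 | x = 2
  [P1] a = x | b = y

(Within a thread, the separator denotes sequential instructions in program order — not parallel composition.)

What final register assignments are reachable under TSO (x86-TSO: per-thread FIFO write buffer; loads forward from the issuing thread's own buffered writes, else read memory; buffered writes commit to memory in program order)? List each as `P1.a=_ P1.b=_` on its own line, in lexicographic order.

P1.a=0 P1.b=0
P1.a=0 P1.b=2
P1.a=1 P1.b=0
P1.a=1 P1.b=2
P1.a=2 P1.b=2

outcome vector order: (P1.a,P1.b)
|TSO outcomes| = 5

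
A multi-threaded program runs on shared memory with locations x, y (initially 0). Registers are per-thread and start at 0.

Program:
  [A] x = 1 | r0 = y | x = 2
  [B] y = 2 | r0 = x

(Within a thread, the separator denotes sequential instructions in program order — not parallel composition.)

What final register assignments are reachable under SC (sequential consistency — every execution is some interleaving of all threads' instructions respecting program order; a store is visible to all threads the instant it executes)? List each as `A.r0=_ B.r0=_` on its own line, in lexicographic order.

A.r0=0 B.r0=1
A.r0=0 B.r0=2
A.r0=2 B.r0=0
A.r0=2 B.r0=1
A.r0=2 B.r0=2

outcome vector order: (A.r0,B.r0)
|SC outcomes| = 5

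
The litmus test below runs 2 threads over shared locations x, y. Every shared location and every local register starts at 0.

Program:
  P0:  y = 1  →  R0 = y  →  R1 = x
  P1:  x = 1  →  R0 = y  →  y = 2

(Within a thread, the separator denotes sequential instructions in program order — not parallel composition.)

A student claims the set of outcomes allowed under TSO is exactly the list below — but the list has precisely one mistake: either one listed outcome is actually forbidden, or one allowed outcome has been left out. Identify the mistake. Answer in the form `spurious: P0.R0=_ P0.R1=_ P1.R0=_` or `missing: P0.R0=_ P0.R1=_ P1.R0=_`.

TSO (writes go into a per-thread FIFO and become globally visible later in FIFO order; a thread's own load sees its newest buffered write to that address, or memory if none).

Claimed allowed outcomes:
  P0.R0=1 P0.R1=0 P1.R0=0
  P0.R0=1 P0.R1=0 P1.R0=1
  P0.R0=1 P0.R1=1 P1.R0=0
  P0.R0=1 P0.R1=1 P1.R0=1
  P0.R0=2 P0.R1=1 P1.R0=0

missing: P0.R0=2 P0.R1=1 P1.R0=1

outcome vector order: (P0.R0,P0.R1,P1.R0)
TSO: 6 outcomes — {(1,0,0) (1,0,1) (1,1,0) (1,1,1) (2,1,0) (2,1,1)}
TSO∖claimed = {(2,1,1)}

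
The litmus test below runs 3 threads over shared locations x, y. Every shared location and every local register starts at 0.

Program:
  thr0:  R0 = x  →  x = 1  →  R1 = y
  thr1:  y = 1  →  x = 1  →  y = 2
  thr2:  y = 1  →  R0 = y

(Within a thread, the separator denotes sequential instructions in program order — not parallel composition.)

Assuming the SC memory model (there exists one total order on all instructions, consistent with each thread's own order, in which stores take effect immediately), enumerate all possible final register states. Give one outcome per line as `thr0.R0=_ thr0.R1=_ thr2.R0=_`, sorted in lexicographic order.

outcome vector order: (thr0.R0,thr0.R1,thr2.R0)
|SC outcomes| = 10

thr0.R0=0 thr0.R1=0 thr2.R0=1
thr0.R0=0 thr0.R1=0 thr2.R0=2
thr0.R0=0 thr0.R1=1 thr2.R0=1
thr0.R0=0 thr0.R1=1 thr2.R0=2
thr0.R0=0 thr0.R1=2 thr2.R0=1
thr0.R0=0 thr0.R1=2 thr2.R0=2
thr0.R0=1 thr0.R1=1 thr2.R0=1
thr0.R0=1 thr0.R1=1 thr2.R0=2
thr0.R0=1 thr0.R1=2 thr2.R0=1
thr0.R0=1 thr0.R1=2 thr2.R0=2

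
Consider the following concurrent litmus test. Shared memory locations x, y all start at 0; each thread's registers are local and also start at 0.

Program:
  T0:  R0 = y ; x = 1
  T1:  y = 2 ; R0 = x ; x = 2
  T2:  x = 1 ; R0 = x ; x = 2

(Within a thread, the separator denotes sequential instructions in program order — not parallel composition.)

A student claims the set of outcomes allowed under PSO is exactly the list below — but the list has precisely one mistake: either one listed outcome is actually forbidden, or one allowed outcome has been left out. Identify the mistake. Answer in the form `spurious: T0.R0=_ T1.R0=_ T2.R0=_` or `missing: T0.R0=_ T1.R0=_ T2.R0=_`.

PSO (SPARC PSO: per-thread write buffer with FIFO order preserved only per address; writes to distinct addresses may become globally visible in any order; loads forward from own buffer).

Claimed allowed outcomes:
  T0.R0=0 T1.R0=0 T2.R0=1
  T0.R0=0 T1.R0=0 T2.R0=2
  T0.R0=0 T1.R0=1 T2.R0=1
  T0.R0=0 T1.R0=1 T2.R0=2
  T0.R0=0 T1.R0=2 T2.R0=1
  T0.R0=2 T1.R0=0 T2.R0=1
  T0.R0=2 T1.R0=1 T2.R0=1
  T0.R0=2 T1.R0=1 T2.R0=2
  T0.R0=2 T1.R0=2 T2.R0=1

outcome vector order: (T0.R0,T1.R0,T2.R0)
[PSO] allowed = {0/0/1 0/0/2 0/1/1 0/1/2 0/2/1 2/0/1 2/0/2 2/1/1 2/1/2 2/2/1}
PSO∖claimed = {2/0/2}

missing: T0.R0=2 T1.R0=0 T2.R0=2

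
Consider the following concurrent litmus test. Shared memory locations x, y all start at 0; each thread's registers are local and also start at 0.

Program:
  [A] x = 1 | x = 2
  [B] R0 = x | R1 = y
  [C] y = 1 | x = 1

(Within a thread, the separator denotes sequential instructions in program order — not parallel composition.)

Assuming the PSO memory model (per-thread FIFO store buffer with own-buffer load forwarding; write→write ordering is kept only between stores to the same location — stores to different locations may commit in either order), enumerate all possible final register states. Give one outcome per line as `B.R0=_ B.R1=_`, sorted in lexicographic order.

outcome vector order: (B.R0,B.R1)
|PSO outcomes| = 6

B.R0=0 B.R1=0
B.R0=0 B.R1=1
B.R0=1 B.R1=0
B.R0=1 B.R1=1
B.R0=2 B.R1=0
B.R0=2 B.R1=1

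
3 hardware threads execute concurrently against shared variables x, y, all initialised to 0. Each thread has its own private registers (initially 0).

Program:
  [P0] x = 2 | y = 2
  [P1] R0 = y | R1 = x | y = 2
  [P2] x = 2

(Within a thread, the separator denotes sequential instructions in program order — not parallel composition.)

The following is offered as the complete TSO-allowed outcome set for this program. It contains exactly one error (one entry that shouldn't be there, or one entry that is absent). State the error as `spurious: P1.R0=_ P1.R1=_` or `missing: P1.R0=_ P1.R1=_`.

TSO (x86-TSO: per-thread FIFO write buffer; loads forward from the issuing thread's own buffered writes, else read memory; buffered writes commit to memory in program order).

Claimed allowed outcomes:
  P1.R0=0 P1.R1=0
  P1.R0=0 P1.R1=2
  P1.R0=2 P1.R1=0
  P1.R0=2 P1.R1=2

outcome vector order: (P1.R0,P1.R1)
TSO (3): <0 0>; <0 2>; <2 2>
claimed∖TSO = {<2 0>}

spurious: P1.R0=2 P1.R1=0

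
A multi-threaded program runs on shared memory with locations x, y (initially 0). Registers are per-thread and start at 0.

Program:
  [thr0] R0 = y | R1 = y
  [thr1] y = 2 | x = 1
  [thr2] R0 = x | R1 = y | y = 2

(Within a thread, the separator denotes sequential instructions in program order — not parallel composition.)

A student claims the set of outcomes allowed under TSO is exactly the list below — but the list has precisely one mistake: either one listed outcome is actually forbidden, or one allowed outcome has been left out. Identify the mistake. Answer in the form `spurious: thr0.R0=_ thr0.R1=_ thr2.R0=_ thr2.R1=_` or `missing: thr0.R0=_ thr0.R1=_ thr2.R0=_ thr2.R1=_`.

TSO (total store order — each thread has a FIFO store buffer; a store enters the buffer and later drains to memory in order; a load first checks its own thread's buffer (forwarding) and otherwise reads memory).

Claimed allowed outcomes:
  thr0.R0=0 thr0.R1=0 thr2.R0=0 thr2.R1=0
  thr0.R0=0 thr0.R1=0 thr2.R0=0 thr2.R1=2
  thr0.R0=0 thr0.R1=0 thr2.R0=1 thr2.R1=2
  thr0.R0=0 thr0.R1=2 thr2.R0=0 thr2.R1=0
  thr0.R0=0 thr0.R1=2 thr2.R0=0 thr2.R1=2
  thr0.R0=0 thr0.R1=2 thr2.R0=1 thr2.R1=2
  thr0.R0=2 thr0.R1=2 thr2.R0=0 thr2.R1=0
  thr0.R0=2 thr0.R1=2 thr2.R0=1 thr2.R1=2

outcome vector order: (thr0.R0,thr0.R1,thr2.R0,thr2.R1)
TSO: 9 outcomes — {0/0/0/0 0/0/0/2 0/0/1/2 0/2/0/0 0/2/0/2 0/2/1/2 2/2/0/0 2/2/0/2 2/2/1/2}
TSO∖claimed = {2/2/0/2}

missing: thr0.R0=2 thr0.R1=2 thr2.R0=0 thr2.R1=2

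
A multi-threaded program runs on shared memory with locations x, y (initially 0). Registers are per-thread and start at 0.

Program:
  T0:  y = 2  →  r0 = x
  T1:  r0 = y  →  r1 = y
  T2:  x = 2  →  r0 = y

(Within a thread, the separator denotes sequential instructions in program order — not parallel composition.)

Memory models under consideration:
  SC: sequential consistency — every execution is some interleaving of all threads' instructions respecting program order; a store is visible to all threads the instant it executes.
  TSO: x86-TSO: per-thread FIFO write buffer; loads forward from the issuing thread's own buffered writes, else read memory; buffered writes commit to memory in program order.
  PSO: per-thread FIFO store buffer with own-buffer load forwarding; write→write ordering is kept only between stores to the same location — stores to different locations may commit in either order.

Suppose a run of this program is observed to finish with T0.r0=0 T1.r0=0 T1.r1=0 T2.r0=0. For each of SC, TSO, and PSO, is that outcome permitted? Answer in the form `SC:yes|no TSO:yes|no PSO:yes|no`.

outcome vector order: (T0.r0,T1.r0,T1.r1,T2.r0)
SC: 9 outcomes — {0/0/0/2 0/0/2/2 0/2/2/2 2/0/0/0 2/0/0/2 2/0/2/0 2/0/2/2 2/2/2/0 2/2/2/2}
TSO: 12 outcomes — {0/0/0/0 0/0/0/2 0/0/2/0 0/0/2/2 0/2/2/0 0/2/2/2 2/0/0/0 2/0/0/2 2/0/2/0 2/0/2/2 2/2/2/0 2/2/2/2}
PSO: 12 outcomes — {0/0/0/0 0/0/0/2 0/0/2/0 0/0/2/2 0/2/2/0 0/2/2/2 2/0/0/0 2/0/0/2 2/0/2/0 2/0/2/2 2/2/2/0 2/2/2/2}
target 0/0/0/0 ∈ {TSO,PSO}

SC:no TSO:yes PSO:yes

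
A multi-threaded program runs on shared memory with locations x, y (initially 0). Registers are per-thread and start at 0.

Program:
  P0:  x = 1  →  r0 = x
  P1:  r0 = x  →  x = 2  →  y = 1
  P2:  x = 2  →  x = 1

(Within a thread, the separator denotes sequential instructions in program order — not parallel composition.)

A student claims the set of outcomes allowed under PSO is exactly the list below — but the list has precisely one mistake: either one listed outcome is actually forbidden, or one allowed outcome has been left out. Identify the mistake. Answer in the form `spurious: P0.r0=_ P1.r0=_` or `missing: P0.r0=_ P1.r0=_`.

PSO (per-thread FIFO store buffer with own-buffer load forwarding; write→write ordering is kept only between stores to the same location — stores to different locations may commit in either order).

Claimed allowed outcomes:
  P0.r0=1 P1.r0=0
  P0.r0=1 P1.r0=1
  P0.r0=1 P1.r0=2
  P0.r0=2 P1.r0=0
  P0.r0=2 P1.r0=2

missing: P0.r0=2 P1.r0=1

outcome vector order: (P0.r0,P1.r0)
under PSO → (1,0); (1,1); (1,2); (2,0); (2,1); (2,2)
PSO∖claimed = {(2,1)}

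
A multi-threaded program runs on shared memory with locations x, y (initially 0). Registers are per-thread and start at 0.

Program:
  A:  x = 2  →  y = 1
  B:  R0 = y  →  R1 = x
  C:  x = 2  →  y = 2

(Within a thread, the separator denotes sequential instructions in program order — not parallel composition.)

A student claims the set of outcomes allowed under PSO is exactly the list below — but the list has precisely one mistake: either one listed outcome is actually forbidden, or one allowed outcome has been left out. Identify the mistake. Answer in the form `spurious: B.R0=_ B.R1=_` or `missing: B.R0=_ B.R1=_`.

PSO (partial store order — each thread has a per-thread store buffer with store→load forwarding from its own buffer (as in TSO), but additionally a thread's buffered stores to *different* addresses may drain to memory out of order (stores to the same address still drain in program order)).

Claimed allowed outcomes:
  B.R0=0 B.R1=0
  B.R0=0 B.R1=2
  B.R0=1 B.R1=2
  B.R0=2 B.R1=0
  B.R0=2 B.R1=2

outcome vector order: (B.R0,B.R1)
PSO: 6 outcomes — {(0,0); (0,2); (1,0); (1,2); (2,0); (2,2)}
PSO∖claimed = {(1,0)}

missing: B.R0=1 B.R1=0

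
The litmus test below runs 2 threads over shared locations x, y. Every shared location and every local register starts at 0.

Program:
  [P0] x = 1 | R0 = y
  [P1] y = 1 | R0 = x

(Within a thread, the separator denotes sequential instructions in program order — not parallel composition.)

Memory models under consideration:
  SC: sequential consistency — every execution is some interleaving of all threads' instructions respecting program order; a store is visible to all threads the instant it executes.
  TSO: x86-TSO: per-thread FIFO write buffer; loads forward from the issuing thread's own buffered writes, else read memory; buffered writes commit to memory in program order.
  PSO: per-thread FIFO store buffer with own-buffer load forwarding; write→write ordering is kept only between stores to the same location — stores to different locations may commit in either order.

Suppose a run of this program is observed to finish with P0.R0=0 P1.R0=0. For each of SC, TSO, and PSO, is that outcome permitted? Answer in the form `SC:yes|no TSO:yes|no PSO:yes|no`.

SC:no TSO:yes PSO:yes

outcome vector order: (P0.R0,P1.R0)
under SC → 0/1, 1/0, 1/1
under TSO → 0/0, 0/1, 1/0, 1/1
under PSO → 0/0, 0/1, 1/0, 1/1
target 0/0 ∈ {TSO,PSO}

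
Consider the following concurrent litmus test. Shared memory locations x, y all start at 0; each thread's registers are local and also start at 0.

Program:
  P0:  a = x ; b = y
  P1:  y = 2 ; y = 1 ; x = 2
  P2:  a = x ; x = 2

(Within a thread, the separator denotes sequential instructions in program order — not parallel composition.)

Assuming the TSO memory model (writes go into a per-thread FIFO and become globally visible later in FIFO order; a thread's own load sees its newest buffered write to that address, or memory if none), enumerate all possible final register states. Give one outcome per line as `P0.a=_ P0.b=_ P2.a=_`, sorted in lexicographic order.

outcome vector order: (P0.a,P0.b,P2.a)
|TSO outcomes| = 10

P0.a=0 P0.b=0 P2.a=0
P0.a=0 P0.b=0 P2.a=2
P0.a=0 P0.b=1 P2.a=0
P0.a=0 P0.b=1 P2.a=2
P0.a=0 P0.b=2 P2.a=0
P0.a=0 P0.b=2 P2.a=2
P0.a=2 P0.b=0 P2.a=0
P0.a=2 P0.b=1 P2.a=0
P0.a=2 P0.b=1 P2.a=2
P0.a=2 P0.b=2 P2.a=0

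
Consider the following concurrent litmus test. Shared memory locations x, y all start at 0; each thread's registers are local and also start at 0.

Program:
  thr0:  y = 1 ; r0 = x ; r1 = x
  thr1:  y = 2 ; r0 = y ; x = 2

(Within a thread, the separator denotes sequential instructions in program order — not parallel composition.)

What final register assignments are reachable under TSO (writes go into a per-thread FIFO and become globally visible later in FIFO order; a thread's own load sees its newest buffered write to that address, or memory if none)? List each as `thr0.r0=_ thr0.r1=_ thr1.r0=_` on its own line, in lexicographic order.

thr0.r0=0 thr0.r1=0 thr1.r0=1
thr0.r0=0 thr0.r1=0 thr1.r0=2
thr0.r0=0 thr0.r1=2 thr1.r0=1
thr0.r0=0 thr0.r1=2 thr1.r0=2
thr0.r0=2 thr0.r1=2 thr1.r0=1
thr0.r0=2 thr0.r1=2 thr1.r0=2

outcome vector order: (thr0.r0,thr0.r1,thr1.r0)
|TSO outcomes| = 6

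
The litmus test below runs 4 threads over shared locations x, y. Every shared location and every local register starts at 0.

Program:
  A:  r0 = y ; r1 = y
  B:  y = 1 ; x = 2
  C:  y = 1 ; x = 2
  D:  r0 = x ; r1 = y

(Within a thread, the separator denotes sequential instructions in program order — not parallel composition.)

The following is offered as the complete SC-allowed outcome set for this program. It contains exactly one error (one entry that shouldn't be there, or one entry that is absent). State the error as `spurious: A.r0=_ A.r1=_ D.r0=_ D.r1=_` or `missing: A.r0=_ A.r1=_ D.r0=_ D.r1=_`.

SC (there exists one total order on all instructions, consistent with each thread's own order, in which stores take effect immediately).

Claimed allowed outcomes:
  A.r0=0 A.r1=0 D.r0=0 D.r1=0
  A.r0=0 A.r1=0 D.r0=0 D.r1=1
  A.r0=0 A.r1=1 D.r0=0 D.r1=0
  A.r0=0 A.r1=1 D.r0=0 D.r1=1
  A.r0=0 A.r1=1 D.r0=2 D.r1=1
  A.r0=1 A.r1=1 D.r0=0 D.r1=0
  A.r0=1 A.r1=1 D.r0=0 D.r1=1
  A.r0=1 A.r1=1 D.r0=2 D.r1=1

missing: A.r0=0 A.r1=0 D.r0=2 D.r1=1

outcome vector order: (A.r0,A.r1,D.r0,D.r1)
[SC] allowed = {0000; 0001; 0021; 0100; 0101; 0121; 1100; 1101; 1121}
SC∖claimed = {0021}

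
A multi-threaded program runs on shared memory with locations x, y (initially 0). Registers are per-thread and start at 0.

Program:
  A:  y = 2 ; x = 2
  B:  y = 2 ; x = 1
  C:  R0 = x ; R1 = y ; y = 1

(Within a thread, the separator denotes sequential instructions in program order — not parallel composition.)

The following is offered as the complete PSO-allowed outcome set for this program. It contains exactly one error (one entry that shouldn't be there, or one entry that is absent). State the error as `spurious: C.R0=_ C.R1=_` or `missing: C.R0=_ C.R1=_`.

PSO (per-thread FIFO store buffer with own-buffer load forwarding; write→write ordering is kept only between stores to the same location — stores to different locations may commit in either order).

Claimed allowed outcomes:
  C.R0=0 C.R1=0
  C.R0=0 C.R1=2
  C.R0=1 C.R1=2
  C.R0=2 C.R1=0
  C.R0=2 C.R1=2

missing: C.R0=1 C.R1=0

outcome vector order: (C.R0,C.R1)
PSO (6): 00 02 10 12 20 22
PSO∖claimed = {10}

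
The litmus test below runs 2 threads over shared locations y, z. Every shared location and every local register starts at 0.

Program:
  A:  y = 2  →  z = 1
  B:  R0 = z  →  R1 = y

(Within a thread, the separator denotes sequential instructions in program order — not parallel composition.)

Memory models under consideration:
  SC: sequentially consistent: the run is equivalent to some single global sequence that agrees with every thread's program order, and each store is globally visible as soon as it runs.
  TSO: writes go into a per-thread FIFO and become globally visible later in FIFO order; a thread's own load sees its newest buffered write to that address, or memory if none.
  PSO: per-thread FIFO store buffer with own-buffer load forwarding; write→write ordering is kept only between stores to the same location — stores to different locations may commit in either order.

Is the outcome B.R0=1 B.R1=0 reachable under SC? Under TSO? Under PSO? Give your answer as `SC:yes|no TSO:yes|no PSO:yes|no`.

outcome vector order: (B.R0,B.R1)
SC: 3 outcomes — {00; 02; 12}
TSO: 3 outcomes — {00; 02; 12}
PSO: 4 outcomes — {00; 02; 10; 12}
target 10 ∈ {PSO}

SC:no TSO:no PSO:yes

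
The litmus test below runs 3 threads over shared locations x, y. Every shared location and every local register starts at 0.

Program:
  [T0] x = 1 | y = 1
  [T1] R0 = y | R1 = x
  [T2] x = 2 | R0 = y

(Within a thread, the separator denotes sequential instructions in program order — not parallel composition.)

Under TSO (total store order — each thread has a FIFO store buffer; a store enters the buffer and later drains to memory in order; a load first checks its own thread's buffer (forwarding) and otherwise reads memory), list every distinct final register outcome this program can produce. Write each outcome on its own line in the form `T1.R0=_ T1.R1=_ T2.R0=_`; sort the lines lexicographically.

outcome vector order: (T1.R0,T1.R1,T2.R0)
|TSO outcomes| = 10

T1.R0=0 T1.R1=0 T2.R0=0
T1.R0=0 T1.R1=0 T2.R0=1
T1.R0=0 T1.R1=1 T2.R0=0
T1.R0=0 T1.R1=1 T2.R0=1
T1.R0=0 T1.R1=2 T2.R0=0
T1.R0=0 T1.R1=2 T2.R0=1
T1.R0=1 T1.R1=1 T2.R0=0
T1.R0=1 T1.R1=1 T2.R0=1
T1.R0=1 T1.R1=2 T2.R0=0
T1.R0=1 T1.R1=2 T2.R0=1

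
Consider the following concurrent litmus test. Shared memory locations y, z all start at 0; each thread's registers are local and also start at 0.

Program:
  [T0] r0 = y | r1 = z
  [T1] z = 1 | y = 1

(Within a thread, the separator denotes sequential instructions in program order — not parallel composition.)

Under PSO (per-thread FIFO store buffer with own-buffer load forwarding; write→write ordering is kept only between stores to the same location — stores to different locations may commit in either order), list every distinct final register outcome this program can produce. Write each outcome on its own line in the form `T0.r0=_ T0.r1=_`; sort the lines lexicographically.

T0.r0=0 T0.r1=0
T0.r0=0 T0.r1=1
T0.r0=1 T0.r1=0
T0.r0=1 T0.r1=1

outcome vector order: (T0.r0,T0.r1)
|PSO outcomes| = 4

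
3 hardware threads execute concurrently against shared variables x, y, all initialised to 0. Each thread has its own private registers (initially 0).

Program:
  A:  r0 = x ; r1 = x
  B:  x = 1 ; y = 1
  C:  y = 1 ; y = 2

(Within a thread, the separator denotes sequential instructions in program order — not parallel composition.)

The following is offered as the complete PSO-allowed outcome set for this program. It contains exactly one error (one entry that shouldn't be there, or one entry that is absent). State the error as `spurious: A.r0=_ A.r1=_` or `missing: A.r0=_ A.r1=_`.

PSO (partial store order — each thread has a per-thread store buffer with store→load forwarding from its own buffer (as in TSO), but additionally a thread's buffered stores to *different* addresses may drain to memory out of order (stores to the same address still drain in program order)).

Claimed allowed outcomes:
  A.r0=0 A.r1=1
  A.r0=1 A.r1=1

missing: A.r0=0 A.r1=0

outcome vector order: (A.r0,A.r1)
under PSO → (0,0), (0,1), (1,1)
PSO∖claimed = {(0,0)}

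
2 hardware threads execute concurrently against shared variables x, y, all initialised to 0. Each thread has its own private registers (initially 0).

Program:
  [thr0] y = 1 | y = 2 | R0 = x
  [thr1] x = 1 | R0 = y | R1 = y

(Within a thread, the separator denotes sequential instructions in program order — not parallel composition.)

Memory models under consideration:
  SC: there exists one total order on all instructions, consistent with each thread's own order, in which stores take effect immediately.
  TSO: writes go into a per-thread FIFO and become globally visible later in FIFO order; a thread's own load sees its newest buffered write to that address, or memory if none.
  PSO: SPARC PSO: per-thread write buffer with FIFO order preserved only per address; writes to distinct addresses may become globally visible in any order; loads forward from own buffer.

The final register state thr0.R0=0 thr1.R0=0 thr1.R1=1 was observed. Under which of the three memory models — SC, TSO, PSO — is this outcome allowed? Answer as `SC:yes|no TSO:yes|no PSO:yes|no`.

SC:no TSO:yes PSO:yes

outcome vector order: (thr0.R0,thr1.R0,thr1.R1)
[SC] allowed = {(0,2,2), (1,0,0), (1,0,1), (1,0,2), (1,1,1), (1,1,2), (1,2,2)}
[TSO] allowed = {(0,0,0), (0,0,1), (0,0,2), (0,1,1), (0,1,2), (0,2,2), (1,0,0), (1,0,1), (1,0,2), (1,1,1), (1,1,2), (1,2,2)}
[PSO] allowed = {(0,0,0), (0,0,1), (0,0,2), (0,1,1), (0,1,2), (0,2,2), (1,0,0), (1,0,1), (1,0,2), (1,1,1), (1,1,2), (1,2,2)}
target (0,0,1) ∈ {TSO,PSO}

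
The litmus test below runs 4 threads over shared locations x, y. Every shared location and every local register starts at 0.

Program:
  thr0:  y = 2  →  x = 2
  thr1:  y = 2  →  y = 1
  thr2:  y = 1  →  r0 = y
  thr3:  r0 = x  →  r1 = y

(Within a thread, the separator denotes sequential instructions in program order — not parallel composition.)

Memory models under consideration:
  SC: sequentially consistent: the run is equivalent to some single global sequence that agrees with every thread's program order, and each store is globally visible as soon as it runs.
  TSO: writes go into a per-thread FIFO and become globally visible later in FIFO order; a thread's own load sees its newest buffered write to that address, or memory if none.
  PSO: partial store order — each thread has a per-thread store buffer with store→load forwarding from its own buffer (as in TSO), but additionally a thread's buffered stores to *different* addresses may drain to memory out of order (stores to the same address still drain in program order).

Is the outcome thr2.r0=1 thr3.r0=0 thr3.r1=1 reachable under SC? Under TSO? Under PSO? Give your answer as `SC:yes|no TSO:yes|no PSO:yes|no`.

SC:yes TSO:yes PSO:yes

outcome vector order: (thr2.r0,thr3.r0,thr3.r1)
SC (10): 100; 101; 102; 121; 122; 200; 201; 202; 221; 222
TSO (10): 100; 101; 102; 121; 122; 200; 201; 202; 221; 222
PSO (12): 100; 101; 102; 120; 121; 122; 200; 201; 202; 220; 221; 222
target 101 ∈ {SC,TSO,PSO}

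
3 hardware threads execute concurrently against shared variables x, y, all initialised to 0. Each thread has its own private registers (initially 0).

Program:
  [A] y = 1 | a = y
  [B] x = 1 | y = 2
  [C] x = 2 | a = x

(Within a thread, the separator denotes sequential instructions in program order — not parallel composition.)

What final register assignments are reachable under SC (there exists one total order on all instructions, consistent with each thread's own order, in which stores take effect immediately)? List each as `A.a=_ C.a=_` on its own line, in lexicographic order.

outcome vector order: (A.a,C.a)
|SC outcomes| = 4

A.a=1 C.a=1
A.a=1 C.a=2
A.a=2 C.a=1
A.a=2 C.a=2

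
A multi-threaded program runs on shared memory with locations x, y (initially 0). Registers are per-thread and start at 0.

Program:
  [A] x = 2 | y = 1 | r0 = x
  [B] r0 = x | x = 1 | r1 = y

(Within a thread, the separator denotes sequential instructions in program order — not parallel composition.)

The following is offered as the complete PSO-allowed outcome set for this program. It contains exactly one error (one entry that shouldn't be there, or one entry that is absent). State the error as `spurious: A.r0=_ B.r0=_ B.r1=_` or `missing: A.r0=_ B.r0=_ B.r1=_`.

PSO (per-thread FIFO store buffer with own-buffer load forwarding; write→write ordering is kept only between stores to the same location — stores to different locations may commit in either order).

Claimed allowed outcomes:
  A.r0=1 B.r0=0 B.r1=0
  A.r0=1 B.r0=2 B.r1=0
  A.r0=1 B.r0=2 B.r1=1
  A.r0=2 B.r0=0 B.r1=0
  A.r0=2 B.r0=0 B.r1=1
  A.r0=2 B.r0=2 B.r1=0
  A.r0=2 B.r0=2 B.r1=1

missing: A.r0=1 B.r0=0 B.r1=1

outcome vector order: (A.r0,B.r0,B.r1)
PSO (8): 100; 101; 120; 121; 200; 201; 220; 221
PSO∖claimed = {101}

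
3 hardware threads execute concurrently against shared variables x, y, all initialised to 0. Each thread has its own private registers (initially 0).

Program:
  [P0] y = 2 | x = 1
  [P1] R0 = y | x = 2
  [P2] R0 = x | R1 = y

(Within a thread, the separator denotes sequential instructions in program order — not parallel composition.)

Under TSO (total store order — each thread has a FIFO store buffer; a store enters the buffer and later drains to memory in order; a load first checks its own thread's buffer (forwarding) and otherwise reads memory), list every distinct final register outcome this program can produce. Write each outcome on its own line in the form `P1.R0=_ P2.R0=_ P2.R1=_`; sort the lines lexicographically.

outcome vector order: (P1.R0,P2.R0,P2.R1)
|TSO outcomes| = 9

P1.R0=0 P2.R0=0 P2.R1=0
P1.R0=0 P2.R0=0 P2.R1=2
P1.R0=0 P2.R0=1 P2.R1=2
P1.R0=0 P2.R0=2 P2.R1=0
P1.R0=0 P2.R0=2 P2.R1=2
P1.R0=2 P2.R0=0 P2.R1=0
P1.R0=2 P2.R0=0 P2.R1=2
P1.R0=2 P2.R0=1 P2.R1=2
P1.R0=2 P2.R0=2 P2.R1=2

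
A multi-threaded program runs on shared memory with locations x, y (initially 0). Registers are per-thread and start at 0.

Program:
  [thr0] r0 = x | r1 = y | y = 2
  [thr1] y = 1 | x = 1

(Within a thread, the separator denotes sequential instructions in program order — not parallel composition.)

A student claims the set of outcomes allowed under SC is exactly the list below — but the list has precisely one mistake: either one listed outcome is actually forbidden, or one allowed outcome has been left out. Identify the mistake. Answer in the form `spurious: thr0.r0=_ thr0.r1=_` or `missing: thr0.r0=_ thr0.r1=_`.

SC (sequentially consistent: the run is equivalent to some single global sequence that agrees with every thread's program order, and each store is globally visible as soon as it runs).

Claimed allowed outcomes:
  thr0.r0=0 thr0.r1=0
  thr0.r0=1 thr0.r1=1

missing: thr0.r0=0 thr0.r1=1

outcome vector order: (thr0.r0,thr0.r1)
SC: 3 outcomes — {0/0, 0/1, 1/1}
SC∖claimed = {0/1}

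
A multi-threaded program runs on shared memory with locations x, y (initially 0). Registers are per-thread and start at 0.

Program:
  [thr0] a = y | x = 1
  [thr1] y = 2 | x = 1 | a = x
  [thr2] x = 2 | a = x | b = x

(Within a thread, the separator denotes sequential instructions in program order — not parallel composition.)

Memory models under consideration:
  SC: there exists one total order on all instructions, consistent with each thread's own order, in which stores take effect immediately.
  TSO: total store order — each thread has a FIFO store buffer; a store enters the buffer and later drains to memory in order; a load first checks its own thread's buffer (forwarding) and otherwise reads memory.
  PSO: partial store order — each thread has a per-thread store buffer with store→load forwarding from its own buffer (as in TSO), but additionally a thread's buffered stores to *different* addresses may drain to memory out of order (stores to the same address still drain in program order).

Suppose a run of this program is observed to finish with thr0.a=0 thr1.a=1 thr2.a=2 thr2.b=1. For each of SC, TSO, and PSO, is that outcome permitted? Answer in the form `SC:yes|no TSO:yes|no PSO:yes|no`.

outcome vector order: (thr0.a,thr1.a,thr2.a,thr2.b)
under SC → 0111; 0121; 0122; 0211; 0221; 0222; 2111; 2121; 2122; 2211; 2221; 2222
under TSO → 0111; 0121; 0122; 0211; 0221; 0222; 2111; 2121; 2122; 2211; 2221; 2222
under PSO → 0111; 0121; 0122; 0211; 0221; 0222; 2111; 2121; 2122; 2211; 2221; 2222
target 0121 ∈ {SC,TSO,PSO}

SC:yes TSO:yes PSO:yes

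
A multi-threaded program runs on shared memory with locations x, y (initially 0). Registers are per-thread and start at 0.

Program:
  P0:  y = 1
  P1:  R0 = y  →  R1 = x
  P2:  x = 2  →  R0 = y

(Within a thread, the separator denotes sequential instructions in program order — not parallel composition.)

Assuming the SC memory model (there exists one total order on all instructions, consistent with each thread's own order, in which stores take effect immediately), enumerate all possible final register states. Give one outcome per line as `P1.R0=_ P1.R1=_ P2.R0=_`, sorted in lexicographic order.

P1.R0=0 P1.R1=0 P2.R0=0
P1.R0=0 P1.R1=0 P2.R0=1
P1.R0=0 P1.R1=2 P2.R0=0
P1.R0=0 P1.R1=2 P2.R0=1
P1.R0=1 P1.R1=0 P2.R0=1
P1.R0=1 P1.R1=2 P2.R0=0
P1.R0=1 P1.R1=2 P2.R0=1

outcome vector order: (P1.R0,P1.R1,P2.R0)
|SC outcomes| = 7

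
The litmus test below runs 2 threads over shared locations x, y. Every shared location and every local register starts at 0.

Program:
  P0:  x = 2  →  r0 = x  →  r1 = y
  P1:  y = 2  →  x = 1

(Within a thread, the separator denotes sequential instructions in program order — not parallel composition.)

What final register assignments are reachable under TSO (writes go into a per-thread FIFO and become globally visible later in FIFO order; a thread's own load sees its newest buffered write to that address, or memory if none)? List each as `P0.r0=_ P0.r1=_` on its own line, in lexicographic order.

P0.r0=1 P0.r1=2
P0.r0=2 P0.r1=0
P0.r0=2 P0.r1=2

outcome vector order: (P0.r0,P0.r1)
|TSO outcomes| = 3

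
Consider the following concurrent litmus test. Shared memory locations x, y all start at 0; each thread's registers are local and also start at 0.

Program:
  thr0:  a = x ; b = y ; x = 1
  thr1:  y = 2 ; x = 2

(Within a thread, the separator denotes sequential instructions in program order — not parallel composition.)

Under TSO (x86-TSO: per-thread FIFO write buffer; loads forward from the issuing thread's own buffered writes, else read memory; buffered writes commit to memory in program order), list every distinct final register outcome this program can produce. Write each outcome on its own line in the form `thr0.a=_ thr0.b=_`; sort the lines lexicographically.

thr0.a=0 thr0.b=0
thr0.a=0 thr0.b=2
thr0.a=2 thr0.b=2

outcome vector order: (thr0.a,thr0.b)
|TSO outcomes| = 3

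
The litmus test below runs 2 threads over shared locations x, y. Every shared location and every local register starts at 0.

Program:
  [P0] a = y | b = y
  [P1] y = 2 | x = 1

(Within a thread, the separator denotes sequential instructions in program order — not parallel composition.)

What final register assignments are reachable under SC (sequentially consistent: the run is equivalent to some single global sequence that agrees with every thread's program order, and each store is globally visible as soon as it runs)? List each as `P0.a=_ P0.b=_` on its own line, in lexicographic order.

P0.a=0 P0.b=0
P0.a=0 P0.b=2
P0.a=2 P0.b=2

outcome vector order: (P0.a,P0.b)
|SC outcomes| = 3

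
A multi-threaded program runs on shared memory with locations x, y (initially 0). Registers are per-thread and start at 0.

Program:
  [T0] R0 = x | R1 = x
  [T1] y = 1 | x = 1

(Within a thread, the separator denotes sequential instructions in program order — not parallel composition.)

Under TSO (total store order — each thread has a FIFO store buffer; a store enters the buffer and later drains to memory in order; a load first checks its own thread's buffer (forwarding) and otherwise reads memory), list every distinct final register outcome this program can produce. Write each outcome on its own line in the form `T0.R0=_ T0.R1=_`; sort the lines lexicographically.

T0.R0=0 T0.R1=0
T0.R0=0 T0.R1=1
T0.R0=1 T0.R1=1

outcome vector order: (T0.R0,T0.R1)
|TSO outcomes| = 3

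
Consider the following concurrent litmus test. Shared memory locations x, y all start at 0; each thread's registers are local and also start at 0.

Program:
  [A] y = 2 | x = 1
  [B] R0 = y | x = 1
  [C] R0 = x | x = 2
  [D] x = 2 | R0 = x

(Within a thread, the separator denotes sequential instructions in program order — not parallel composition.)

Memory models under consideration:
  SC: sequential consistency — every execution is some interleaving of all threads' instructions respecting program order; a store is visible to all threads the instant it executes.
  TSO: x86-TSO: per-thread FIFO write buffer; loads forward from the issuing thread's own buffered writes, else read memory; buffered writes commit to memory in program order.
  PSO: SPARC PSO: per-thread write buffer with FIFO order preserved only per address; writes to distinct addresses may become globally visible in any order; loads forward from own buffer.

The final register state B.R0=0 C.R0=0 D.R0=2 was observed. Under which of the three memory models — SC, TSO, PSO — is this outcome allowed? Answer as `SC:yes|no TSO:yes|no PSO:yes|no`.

SC:yes TSO:yes PSO:yes

outcome vector order: (B.R0,C.R0,D.R0)
SC: 12 outcomes — {0/0/1, 0/0/2, 0/1/1, 0/1/2, 0/2/1, 0/2/2, 2/0/1, 2/0/2, 2/1/1, 2/1/2, 2/2/1, 2/2/2}
TSO: 12 outcomes — {0/0/1, 0/0/2, 0/1/1, 0/1/2, 0/2/1, 0/2/2, 2/0/1, 2/0/2, 2/1/1, 2/1/2, 2/2/1, 2/2/2}
PSO: 12 outcomes — {0/0/1, 0/0/2, 0/1/1, 0/1/2, 0/2/1, 0/2/2, 2/0/1, 2/0/2, 2/1/1, 2/1/2, 2/2/1, 2/2/2}
target 0/0/2 ∈ {SC,TSO,PSO}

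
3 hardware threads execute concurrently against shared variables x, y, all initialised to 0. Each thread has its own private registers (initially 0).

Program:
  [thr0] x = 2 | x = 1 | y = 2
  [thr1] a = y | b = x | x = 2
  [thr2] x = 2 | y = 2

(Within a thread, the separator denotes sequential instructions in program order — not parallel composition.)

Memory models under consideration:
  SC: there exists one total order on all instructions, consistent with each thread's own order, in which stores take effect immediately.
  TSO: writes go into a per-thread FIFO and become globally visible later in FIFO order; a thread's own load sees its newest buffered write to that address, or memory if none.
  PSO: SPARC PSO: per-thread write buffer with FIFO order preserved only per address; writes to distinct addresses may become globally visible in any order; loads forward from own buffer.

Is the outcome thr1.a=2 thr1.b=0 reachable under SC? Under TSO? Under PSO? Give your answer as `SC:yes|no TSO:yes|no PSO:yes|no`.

SC:no TSO:no PSO:yes

outcome vector order: (thr1.a,thr1.b)
SC (5): <0 0> <0 1> <0 2> <2 1> <2 2>
TSO (5): <0 0> <0 1> <0 2> <2 1> <2 2>
PSO (6): <0 0> <0 1> <0 2> <2 0> <2 1> <2 2>
target <2 0> ∈ {PSO}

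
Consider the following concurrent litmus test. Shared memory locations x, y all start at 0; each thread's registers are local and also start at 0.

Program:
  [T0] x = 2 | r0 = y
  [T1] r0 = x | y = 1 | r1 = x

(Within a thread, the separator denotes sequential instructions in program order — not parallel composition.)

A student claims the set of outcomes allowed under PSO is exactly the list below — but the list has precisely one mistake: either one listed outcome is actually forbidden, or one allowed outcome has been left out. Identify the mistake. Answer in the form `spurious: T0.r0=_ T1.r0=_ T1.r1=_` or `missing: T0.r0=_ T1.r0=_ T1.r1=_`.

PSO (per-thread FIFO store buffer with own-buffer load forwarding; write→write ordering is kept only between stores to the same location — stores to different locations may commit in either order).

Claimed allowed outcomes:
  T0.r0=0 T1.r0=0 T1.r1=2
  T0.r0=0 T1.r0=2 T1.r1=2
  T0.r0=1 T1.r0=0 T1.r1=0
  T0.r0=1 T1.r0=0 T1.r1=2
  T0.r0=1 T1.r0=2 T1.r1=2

outcome vector order: (T0.r0,T1.r0,T1.r1)
PSO (6): 0/0/0, 0/0/2, 0/2/2, 1/0/0, 1/0/2, 1/2/2
PSO∖claimed = {0/0/0}

missing: T0.r0=0 T1.r0=0 T1.r1=0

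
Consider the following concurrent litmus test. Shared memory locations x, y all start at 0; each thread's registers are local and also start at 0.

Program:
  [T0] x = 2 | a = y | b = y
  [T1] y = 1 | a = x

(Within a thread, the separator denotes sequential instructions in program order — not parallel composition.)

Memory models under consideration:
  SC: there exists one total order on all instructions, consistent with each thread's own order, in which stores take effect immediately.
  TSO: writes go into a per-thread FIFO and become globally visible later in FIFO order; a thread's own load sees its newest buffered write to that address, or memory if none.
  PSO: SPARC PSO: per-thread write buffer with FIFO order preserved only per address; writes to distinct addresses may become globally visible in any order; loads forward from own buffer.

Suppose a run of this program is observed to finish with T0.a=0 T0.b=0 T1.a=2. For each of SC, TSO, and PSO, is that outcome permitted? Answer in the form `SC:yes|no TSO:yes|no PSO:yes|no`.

outcome vector order: (T0.a,T0.b,T1.a)
SC (4): (0,0,2), (0,1,2), (1,1,0), (1,1,2)
TSO (6): (0,0,0), (0,0,2), (0,1,0), (0,1,2), (1,1,0), (1,1,2)
PSO (6): (0,0,0), (0,0,2), (0,1,0), (0,1,2), (1,1,0), (1,1,2)
target (0,0,2) ∈ {SC,TSO,PSO}

SC:yes TSO:yes PSO:yes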